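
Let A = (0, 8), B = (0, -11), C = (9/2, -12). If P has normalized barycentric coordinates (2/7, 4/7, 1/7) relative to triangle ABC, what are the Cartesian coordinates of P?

P = (2/7)·A + (4/7)·B + (1/7)·C.
x-coordinate: (2/7)·0 + (4/7)·0 + (1/7)·(9/2) = 9/14.
y-coordinate: (2/7)·8 + (4/7)·(-11) + (1/7)·(-12) = -40/7.

(9/14, -40/7)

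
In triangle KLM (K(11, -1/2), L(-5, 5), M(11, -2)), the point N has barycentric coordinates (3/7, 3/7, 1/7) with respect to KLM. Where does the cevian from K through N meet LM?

Line KN meets LM where the K-coordinate vanishes; zeroing N's K-weight and renormalizing leaves L, M-weights 3/7 : 1/7 → (3/4, 1/4).
So J = (3/4)·L + (1/4)·M = (-1, 13/4).

(-1, 13/4)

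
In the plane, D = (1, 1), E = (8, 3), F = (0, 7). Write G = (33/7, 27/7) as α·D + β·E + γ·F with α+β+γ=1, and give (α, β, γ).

Signed area of the reference triangle: [DEF] = ½·(1·(3−7) + 8·(7−1) + 0·(1−3)) = ½·(-4 + 48 + 0) = 22.
[GEF] = ½·((33/7)·(3−7) + 8·(7−(27/7)) + 0·(27/7−3)) = ½·(-132/7 + 176/7 + 0) = 22/7, so the D-coordinate is (22/7)/22 = 1/7.
[DGF] = ½·(1·(27/7−7) + (33/7)·(7−1) + 0·(1−(27/7))) = ½·(-22/7 + 198/7 + 0) = 88/7, so the E-coordinate is 4/7.
[DEG] = ½·(1·(3−(27/7)) + 8·(27/7−1) + (33/7)·(1−3)) = ½·(-6/7 + 160/7 − 66/7) = 44/7, so the F-coordinate is 2/7.
Check: 1/7 + 4/7 + 2/7 = 1.

(1/7, 4/7, 2/7)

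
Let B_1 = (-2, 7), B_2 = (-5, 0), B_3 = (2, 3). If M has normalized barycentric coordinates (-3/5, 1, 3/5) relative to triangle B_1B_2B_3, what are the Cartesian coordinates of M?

M = (-3/5)·B_1 + 1·B_2 + (3/5)·B_3.
x-coordinate: (-3/5)·(-2) + 1·(-5) + (3/5)·2 = -13/5.
y-coordinate: (-3/5)·7 + 1·0 + (3/5)·3 = -12/5.

(-13/5, -12/5)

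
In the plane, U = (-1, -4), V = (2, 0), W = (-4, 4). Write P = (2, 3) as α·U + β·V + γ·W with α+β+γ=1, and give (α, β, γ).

(-1/2, 5/4, 1/4)

Signed area of the reference triangle: [UVW] = ½·((-1)·(0−4) + 2·(4−(-4)) + (-4)·(-4−0)) = ½·(4 + 16 + 16) = 18.
[PVW] = ½·(2·(0−4) + 2·(4−3) + (-4)·(3−0)) = ½·(-8 + 2 − 12) = -9, so the U-coordinate is (-9)/18 = -1/2.
[UPW] = ½·((-1)·(3−4) + 2·(4−(-4)) + (-4)·(-4−3)) = ½·(1 + 16 + 28) = 45/2, so the V-coordinate is 5/4.
[UVP] = ½·((-1)·(0−3) + 2·(3−(-4)) + 2·(-4−0)) = ½·(3 + 14 − 8) = 9/2, so the W-coordinate is 1/4.
Check: -1/2 + 5/4 + 1/4 = 1.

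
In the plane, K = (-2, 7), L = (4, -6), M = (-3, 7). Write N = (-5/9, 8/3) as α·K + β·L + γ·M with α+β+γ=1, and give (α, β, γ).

(1/9, 1/3, 5/9)

Signed area of the reference triangle: [KLM] = ½·((-2)·(-6−7) + 4·(7−7) + (-3)·(7−(-6))) = ½·(26 + 0 − 39) = -13/2.
[NLM] = ½·((-5/9)·(-6−7) + 4·(7−(8/3)) + (-3)·(8/3−(-6))) = ½·(65/9 + 52/3 − 26) = -13/18, so the K-coordinate is (-13/18)/(-13/2) = 1/9.
[KNM] = ½·((-2)·(8/3−7) + (-5/9)·(7−7) + (-3)·(7−(8/3))) = ½·(26/3 + 0 − 13) = -13/6, so the L-coordinate is 1/3.
[KLN] = ½·((-2)·(-6−(8/3)) + 4·(8/3−7) + (-5/9)·(7−(-6))) = ½·(52/3 − 52/3 − 65/9) = -65/18, so the M-coordinate is 5/9.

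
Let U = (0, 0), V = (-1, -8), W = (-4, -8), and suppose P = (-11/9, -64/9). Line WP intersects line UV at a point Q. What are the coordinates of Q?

(-7/8, -7)

Barycentric coordinates of P with respect to UVW: (1/9, 7/9, 1/9).
On side UV the W-coordinate is zero; dropping P's W-weight 1/9 and renormalizing the remaining 1/9 : 7/9 gives weights 1/8, 7/8 on U, V.
Q = (1/8)·(0, 0) + (7/8)·(-1, -8) = (-7/8, -7).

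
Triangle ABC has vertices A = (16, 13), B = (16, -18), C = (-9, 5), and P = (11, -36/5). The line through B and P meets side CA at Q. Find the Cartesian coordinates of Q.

(7/2, 9)

Barycentric coordinates of P with respect to ABC: (1/5, 3/5, 1/5).
On side CA the B-coordinate is zero; dropping P's B-weight 3/5 and renormalizing the remaining 1/5 : 1/5 gives weights 1/2, 1/2 on C, A.
Q = (1/2)·(-9, 5) + (1/2)·(16, 13) = (7/2, 9).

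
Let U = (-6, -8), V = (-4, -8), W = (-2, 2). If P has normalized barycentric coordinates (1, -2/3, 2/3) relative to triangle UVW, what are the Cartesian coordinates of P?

(-14/3, -4/3)

P = 1·U + (-2/3)·V + (2/3)·W.
x-coordinate: 1·(-6) + (-2/3)·(-4) + (2/3)·(-2) = -14/3.
y-coordinate: 1·(-8) + (-2/3)·(-8) + (2/3)·2 = -4/3.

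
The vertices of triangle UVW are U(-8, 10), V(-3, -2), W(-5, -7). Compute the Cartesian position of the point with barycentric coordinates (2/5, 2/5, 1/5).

P = (2/5)·U + (2/5)·V + (1/5)·W.
x-coordinate: (2/5)·(-8) + (2/5)·(-3) + (1/5)·(-5) = -27/5.
y-coordinate: (2/5)·10 + (2/5)·(-2) + (1/5)·(-7) = 9/5.

(-27/5, 9/5)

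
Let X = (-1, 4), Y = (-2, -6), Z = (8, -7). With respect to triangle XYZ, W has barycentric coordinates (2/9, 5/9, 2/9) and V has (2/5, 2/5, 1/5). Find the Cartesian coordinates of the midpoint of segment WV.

Barycentric coordinates of the midpoint are the average: (14/45, 43/90, 19/90).
Converting: (14/45)·X + (43/90)·Y + (19/90)·Z = (19/45, -31/10).

(19/45, -31/10)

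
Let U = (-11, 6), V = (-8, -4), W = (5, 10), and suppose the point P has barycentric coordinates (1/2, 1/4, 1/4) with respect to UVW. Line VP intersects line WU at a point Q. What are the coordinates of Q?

Line VP meets WU where the V-coordinate vanishes; zeroing P's V-weight and renormalizing leaves W, U-weights 1/4 : 1/2 → (1/3, 2/3).
So Q = (1/3)·W + (2/3)·U = (-17/3, 22/3).

(-17/3, 22/3)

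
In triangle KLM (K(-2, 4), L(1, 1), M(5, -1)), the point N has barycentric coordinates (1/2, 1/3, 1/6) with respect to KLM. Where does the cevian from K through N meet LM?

Line KN meets LM where the K-coordinate vanishes; zeroing N's K-weight and renormalizing leaves L, M-weights 1/3 : 1/6 → (2/3, 1/3).
So J = (2/3)·L + (1/3)·M = (7/3, 1/3).

(7/3, 1/3)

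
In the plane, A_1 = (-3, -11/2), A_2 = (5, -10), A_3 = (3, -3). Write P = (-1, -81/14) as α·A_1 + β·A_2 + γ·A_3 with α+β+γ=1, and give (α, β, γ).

(5/7, 1/7, 1/7)

Signed area of the reference triangle: [A_1A_2A_3] = ½·((-3)·(-10−(-3)) + 5·(-3−(-11/2)) + 3·(-11/2−(-10))) = ½·(21 + 25/2 + 27/2) = 47/2.
[PA_2A_3] = ½·((-1)·(-10−(-3)) + 5·(-3−(-81/14)) + 3·(-81/14−(-10))) = ½·(7 + 195/14 + 177/14) = 235/14, so the A_1-coordinate is (235/14)/(47/2) = 5/7.
[A_1PA_3] = ½·((-3)·(-81/14−(-3)) + (-1)·(-3−(-11/2)) + 3·(-11/2−(-81/14))) = ½·(117/14 − 5/2 + 6/7) = 47/14, so the A_2-coordinate is 1/7.
[A_1A_2P] = ½·((-3)·(-10−(-81/14)) + 5·(-81/14−(-11/2)) + (-1)·(-11/2−(-10))) = ½·(177/14 − 10/7 − 9/2) = 47/14, so the A_3-coordinate is 1/7.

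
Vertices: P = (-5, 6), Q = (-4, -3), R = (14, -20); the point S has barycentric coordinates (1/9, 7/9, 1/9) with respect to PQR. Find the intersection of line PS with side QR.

(-7/4, -41/8)

Line PS meets QR where the P-coordinate vanishes; zeroing S's P-weight and renormalizing leaves Q, R-weights 7/9 : 1/9 → (7/8, 1/8).
So T = (7/8)·Q + (1/8)·R = (-7/4, -41/8).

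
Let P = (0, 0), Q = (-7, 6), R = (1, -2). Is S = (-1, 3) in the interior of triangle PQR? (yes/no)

Barycentric coordinates of S: (3, -1/8, -15/8).
The three coordinates are positive, negative, negative; a point is interior exactly when all three are positive.

no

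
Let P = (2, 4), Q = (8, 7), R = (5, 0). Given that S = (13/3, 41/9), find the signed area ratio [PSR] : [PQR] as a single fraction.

1/3

[PQR] = ½·(2·(7−0) + 8·(0−4) + 5·(4−7)) = ½·(14 − 32 − 15) = -33/2.
[PSR] = ½·(2·(41/9−0) + (13/3)·(0−4) + 5·(4−(41/9))) = ½·(82/9 − 52/3 − 25/9) = -11/2, so the ratio is (-11/2)/(-33/2) = 1/3.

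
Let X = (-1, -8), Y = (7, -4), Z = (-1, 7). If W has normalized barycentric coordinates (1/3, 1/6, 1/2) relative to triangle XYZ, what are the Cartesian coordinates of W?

(1/3, 1/6)

W = (1/3)·X + (1/6)·Y + (1/2)·Z.
x-coordinate: (1/3)·(-1) + (1/6)·7 + (1/2)·(-1) = 1/3.
y-coordinate: (1/3)·(-8) + (1/6)·(-4) + (1/2)·7 = 1/6.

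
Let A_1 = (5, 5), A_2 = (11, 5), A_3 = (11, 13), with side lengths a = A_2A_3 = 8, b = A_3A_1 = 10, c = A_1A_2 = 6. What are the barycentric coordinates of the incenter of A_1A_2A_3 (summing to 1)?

The incenter has barycentric coordinates proportional to the opposite side lengths: (8 : 10 : 6).
Normalizing by 8+10+6 = 24 gives (1/3, 5/12, 1/4).

(1/3, 5/12, 1/4)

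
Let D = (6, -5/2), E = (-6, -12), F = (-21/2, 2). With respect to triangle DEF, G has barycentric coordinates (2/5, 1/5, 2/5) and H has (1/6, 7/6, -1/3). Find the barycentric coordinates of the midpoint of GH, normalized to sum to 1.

(17/60, 41/60, 1/30)

Since both coordinate triples sum to 1, the midpoint's barycentrics are the componentwise average.
(2/5+1/6)/2 = 17/60; similarly 41/60 and 1/30.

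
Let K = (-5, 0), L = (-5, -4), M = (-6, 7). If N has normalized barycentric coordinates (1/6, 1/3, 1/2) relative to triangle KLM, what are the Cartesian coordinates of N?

(-11/2, 13/6)

N = (1/6)·K + (1/3)·L + (1/2)·M.
x-coordinate: (1/6)·(-5) + (1/3)·(-5) + (1/2)·(-6) = -11/2.
y-coordinate: (1/6)·0 + (1/3)·(-4) + (1/2)·7 = 13/6.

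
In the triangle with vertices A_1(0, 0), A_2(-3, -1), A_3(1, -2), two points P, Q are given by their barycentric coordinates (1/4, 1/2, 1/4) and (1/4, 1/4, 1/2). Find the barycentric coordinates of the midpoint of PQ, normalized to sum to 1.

Since both coordinate triples sum to 1, the midpoint's barycentrics are the componentwise average.
(1/4+1/4)/2 = 1/4; similarly 3/8 and 3/8.

(1/4, 3/8, 3/8)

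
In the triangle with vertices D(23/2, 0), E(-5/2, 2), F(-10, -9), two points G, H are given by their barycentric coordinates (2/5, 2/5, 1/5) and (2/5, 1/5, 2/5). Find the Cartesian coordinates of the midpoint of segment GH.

Barycentric coordinates of the midpoint are the average: (2/5, 3/10, 3/10).
Converting: (2/5)·D + (3/10)·E + (3/10)·F = (17/20, -21/10).

(17/20, -21/10)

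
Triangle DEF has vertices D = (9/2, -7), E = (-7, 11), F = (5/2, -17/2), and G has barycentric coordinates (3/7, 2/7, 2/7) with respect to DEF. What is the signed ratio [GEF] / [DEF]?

3/7

The signed ratio [GEF]/[DEF] equals the barycentric coordinate of G at vertex D, which is 3/7.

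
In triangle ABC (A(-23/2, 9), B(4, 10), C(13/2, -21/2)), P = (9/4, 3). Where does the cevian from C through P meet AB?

Barycentric coordinates of P with respect to ABC: (1/6, 1/2, 1/3).
On side AB the C-coordinate is zero; dropping P's C-weight 1/3 and renormalizing the remaining 1/6 : 1/2 gives weights 1/4, 3/4 on A, B.
Q = (1/4)·(-23/2, 9) + (3/4)·(4, 10) = (1/8, 39/4).

(1/8, 39/4)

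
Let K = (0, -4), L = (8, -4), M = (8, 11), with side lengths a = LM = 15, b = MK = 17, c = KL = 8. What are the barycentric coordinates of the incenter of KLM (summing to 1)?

(3/8, 17/40, 1/5)

The incenter has barycentric coordinates proportional to the opposite side lengths: (15 : 17 : 8).
Normalizing by 15+17+8 = 40 gives (3/8, 17/40, 1/5).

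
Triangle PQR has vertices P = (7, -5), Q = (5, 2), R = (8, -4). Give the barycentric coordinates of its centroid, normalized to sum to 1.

The centroid is the average of the vertices, so each weight is 1/3.

(1/3, 1/3, 1/3)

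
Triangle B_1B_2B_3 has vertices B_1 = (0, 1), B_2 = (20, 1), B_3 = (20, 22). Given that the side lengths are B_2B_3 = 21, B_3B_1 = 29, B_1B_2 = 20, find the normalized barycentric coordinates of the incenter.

The incenter has barycentric coordinates proportional to the opposite side lengths: (21 : 29 : 20).
Normalizing by 21+29+20 = 70 gives (3/10, 29/70, 2/7).

(3/10, 29/70, 2/7)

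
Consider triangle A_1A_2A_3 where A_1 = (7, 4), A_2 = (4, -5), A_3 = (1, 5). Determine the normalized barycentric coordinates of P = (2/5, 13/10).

(-3/10, 2/5, 9/10)

Signed area of the reference triangle: [A_1A_2A_3] = ½·(7·(-5−5) + 4·(5−4) + 1·(4−(-5))) = ½·(-70 + 4 + 9) = -57/2.
[PA_2A_3] = ½·((2/5)·(-5−5) + 4·(5−(13/10)) + 1·(13/10−(-5))) = ½·(-4 + 74/5 + 63/10) = 171/20, so the A_1-coordinate is (171/20)/(-57/2) = -3/10.
[A_1PA_3] = ½·(7·(13/10−5) + (2/5)·(5−4) + 1·(4−(13/10))) = ½·(-259/10 + 2/5 + 27/10) = -57/5, so the A_2-coordinate is 2/5.
[A_1A_2P] = ½·(7·(-5−(13/10)) + 4·(13/10−4) + (2/5)·(4−(-5))) = ½·(-441/10 − 54/5 + 18/5) = -513/20, so the A_3-coordinate is 9/10.
Check: -3/10 + 2/5 + 9/10 = 1.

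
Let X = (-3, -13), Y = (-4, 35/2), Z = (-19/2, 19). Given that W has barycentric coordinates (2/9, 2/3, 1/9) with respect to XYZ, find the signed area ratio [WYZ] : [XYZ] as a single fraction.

The signed ratio [WYZ]/[XYZ] equals the barycentric coordinate of W at vertex X, which is 2/9.

2/9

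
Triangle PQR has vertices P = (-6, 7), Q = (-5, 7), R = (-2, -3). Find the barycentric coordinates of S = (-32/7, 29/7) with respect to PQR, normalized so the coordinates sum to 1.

(3/7, 2/7, 2/7)

Signed area of the reference triangle: [PQR] = ½·((-6)·(7−(-3)) + (-5)·(-3−7) + (-2)·(7−7)) = ½·(-60 + 50 + 0) = -5.
[SQR] = ½·((-32/7)·(7−(-3)) + (-5)·(-3−(29/7)) + (-2)·(29/7−7)) = ½·(-320/7 + 250/7 + 40/7) = -15/7, so the P-coordinate is (-15/7)/(-5) = 3/7.
[PSR] = ½·((-6)·(29/7−(-3)) + (-32/7)·(-3−7) + (-2)·(7−(29/7))) = ½·(-300/7 + 320/7 − 40/7) = -10/7, so the Q-coordinate is 2/7.
[PQS] = ½·((-6)·(7−(29/7)) + (-5)·(29/7−7) + (-32/7)·(7−7)) = ½·(-120/7 + 100/7 + 0) = -10/7, so the R-coordinate is 2/7.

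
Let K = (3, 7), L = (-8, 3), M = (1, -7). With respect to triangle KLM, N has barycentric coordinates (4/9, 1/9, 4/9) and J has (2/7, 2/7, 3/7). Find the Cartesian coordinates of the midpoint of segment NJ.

Barycentric coordinates of the midpoint are the average: (23/63, 25/126, 55/126).
Converting: (23/63)·K + (25/126)·L + (55/126)·M = (-1/18, 2/21).

(-1/18, 2/21)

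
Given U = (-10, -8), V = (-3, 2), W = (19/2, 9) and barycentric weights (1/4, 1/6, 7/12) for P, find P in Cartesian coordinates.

(61/24, 43/12)

P = (1/4)·U + (1/6)·V + (7/12)·W.
x-coordinate: (1/4)·(-10) + (1/6)·(-3) + (7/12)·(19/2) = 61/24.
y-coordinate: (1/4)·(-8) + (1/6)·2 + (7/12)·9 = 43/12.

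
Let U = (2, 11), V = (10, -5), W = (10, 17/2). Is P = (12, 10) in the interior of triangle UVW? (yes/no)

Barycentric coordinates of P: (-1/4, -17/108, 38/27).
The three coordinates are negative, negative, positive; a point is interior exactly when all three are positive.

no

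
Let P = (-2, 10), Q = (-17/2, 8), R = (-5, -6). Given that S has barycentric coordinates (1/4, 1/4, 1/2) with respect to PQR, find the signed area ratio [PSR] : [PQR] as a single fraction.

The signed ratio [PSR]/[PQR] equals the barycentric coordinate of S at vertex Q, which is 1/4.

1/4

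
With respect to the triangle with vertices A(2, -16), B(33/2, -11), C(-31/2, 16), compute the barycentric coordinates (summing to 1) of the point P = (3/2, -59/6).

(2/3, 1/6, 1/6)

Signed area of the reference triangle: [ABC] = ½·(2·(-11−16) + (33/2)·(16−(-16)) + (-31/2)·(-16−(-11))) = ½·(-54 + 528 + 155/2) = 1103/4.
[PBC] = ½·((3/2)·(-11−16) + (33/2)·(16−(-59/6)) + (-31/2)·(-59/6−(-11))) = ½·(-81/2 + 1705/4 − 217/12) = 1103/6, so the A-coordinate is (1103/6)/(1103/4) = 2/3.
[APC] = ½·(2·(-59/6−16) + (3/2)·(16−(-16)) + (-31/2)·(-16−(-59/6))) = ½·(-155/3 + 48 + 1147/12) = 1103/24, so the B-coordinate is 1/6.
[ABP] = ½·(2·(-11−(-59/6)) + (33/2)·(-59/6−(-16)) + (3/2)·(-16−(-11))) = ½·(-7/3 + 407/4 − 15/2) = 1103/24, so the C-coordinate is 1/6.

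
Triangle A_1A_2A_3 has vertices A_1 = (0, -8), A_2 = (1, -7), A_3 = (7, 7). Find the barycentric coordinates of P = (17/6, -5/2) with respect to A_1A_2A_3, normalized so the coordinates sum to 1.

(1/6, 1/2, 1/3)

Signed area of the reference triangle: [A_1A_2A_3] = ½·(0·(-7−7) + 1·(7−(-8)) + 7·(-8−(-7))) = ½·(0 + 15 − 7) = 4.
[PA_2A_3] = ½·((17/6)·(-7−7) + 1·(7−(-5/2)) + 7·(-5/2−(-7))) = ½·(-119/3 + 19/2 + 63/2) = 2/3, so the A_1-coordinate is (2/3)/4 = 1/6.
[A_1PA_3] = ½·(0·(-5/2−7) + (17/6)·(7−(-8)) + 7·(-8−(-5/2))) = ½·(0 + 85/2 − 77/2) = 2, so the A_2-coordinate is 1/2.
[A_1A_2P] = ½·(0·(-7−(-5/2)) + 1·(-5/2−(-8)) + (17/6)·(-8−(-7))) = ½·(0 + 11/2 − 17/6) = 4/3, so the A_3-coordinate is 1/3.
Check: 1/6 + 1/2 + 1/3 = 1.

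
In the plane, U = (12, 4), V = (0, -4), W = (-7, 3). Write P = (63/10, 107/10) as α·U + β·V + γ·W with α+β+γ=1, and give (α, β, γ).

(21/20, -19/20, 9/10)

Signed area of the reference triangle: [UVW] = ½·(12·(-4−3) + 0·(3−4) + (-7)·(4−(-4))) = ½·(-84 + 0 − 56) = -70.
[PVW] = ½·((63/10)·(-4−3) + 0·(3−(107/10)) + (-7)·(107/10−(-4))) = ½·(-441/10 + 0 − 1029/10) = -147/2, so the U-coordinate is (-147/2)/(-70) = 21/20.
[UPW] = ½·(12·(107/10−3) + (63/10)·(3−4) + (-7)·(4−(107/10))) = ½·(462/5 − 63/10 + 469/10) = 133/2, so the V-coordinate is -19/20.
[UVP] = ½·(12·(-4−(107/10)) + 0·(107/10−4) + (63/10)·(4−(-4))) = ½·(-882/5 + 0 + 252/5) = -63, so the W-coordinate is 9/10.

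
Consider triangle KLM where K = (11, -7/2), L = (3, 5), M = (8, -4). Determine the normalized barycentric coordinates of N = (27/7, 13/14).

(-3/7, 4/7, 6/7)

Signed area of the reference triangle: [KLM] = ½·(11·(5−(-4)) + 3·(-4−(-7/2)) + 8·(-7/2−5)) = ½·(99 − 3/2 − 68) = 59/4.
[NLM] = ½·((27/7)·(5−(-4)) + 3·(-4−(13/14)) + 8·(13/14−5)) = ½·(243/7 − 207/14 − 228/7) = -177/28, so the K-coordinate is (-177/28)/(59/4) = -3/7.
[KNM] = ½·(11·(13/14−(-4)) + (27/7)·(-4−(-7/2)) + 8·(-7/2−(13/14))) = ½·(759/14 − 27/14 − 248/7) = 59/7, so the L-coordinate is 4/7.
[KLN] = ½·(11·(5−(13/14)) + 3·(13/14−(-7/2)) + (27/7)·(-7/2−5)) = ½·(627/14 + 93/7 − 459/14) = 177/14, so the M-coordinate is 6/7.
Check: -3/7 + 4/7 + 6/7 = 1.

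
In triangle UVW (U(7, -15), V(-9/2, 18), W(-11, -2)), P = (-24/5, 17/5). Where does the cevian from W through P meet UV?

Barycentric coordinates of P with respect to UVW: (1/5, 2/5, 2/5).
On side UV the W-coordinate is zero; dropping P's W-weight 2/5 and renormalizing the remaining 1/5 : 2/5 gives weights 1/3, 2/3 on U, V.
Q = (1/3)·(7, -15) + (2/3)·(-9/2, 18) = (-2/3, 7).

(-2/3, 7)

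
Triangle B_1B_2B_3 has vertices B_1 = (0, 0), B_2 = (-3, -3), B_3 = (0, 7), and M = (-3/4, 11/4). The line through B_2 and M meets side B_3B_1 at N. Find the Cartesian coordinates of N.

Barycentric coordinates of M with respect to B_1B_2B_3: (1/4, 1/4, 1/2).
On side B_3B_1 the B_2-coordinate is zero; dropping M's B_2-weight 1/4 and renormalizing the remaining 1/2 : 1/4 gives weights 2/3, 1/3 on B_3, B_1.
N = (2/3)·(0, 7) + (1/3)·(0, 0) = (0, 14/3).

(0, 14/3)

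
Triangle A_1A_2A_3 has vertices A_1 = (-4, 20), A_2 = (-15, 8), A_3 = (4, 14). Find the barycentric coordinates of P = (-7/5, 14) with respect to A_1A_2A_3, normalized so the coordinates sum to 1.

Signed area of the reference triangle: [A_1A_2A_3] = ½·((-4)·(8−14) + (-15)·(14−20) + 4·(20−8)) = ½·(24 + 90 + 48) = 81.
[PA_2A_3] = ½·((-7/5)·(8−14) + (-15)·(14−14) + 4·(14−8)) = ½·(42/5 + 0 + 24) = 81/5, so the A_1-coordinate is (81/5)/81 = 1/5.
[A_1PA_3] = ½·((-4)·(14−14) + (-7/5)·(14−20) + 4·(20−14)) = ½·(0 + 42/5 + 24) = 81/5, so the A_2-coordinate is 1/5.
[A_1A_2P] = ½·((-4)·(8−14) + (-15)·(14−20) + (-7/5)·(20−8)) = ½·(24 + 90 − 84/5) = 243/5, so the A_3-coordinate is 3/5.
Check: 1/5 + 1/5 + 3/5 = 1.

(1/5, 1/5, 3/5)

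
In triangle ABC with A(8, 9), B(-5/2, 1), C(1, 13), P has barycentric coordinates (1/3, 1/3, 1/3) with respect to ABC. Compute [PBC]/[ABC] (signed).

The signed ratio [PBC]/[ABC] equals the barycentric coordinate of P at vertex A, which is 1/3.

1/3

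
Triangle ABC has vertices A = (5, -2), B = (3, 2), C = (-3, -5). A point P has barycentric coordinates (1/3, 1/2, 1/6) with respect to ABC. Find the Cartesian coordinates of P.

P = (1/3)·A + (1/2)·B + (1/6)·C.
x-coordinate: (1/3)·5 + (1/2)·3 + (1/6)·(-3) = 8/3.
y-coordinate: (1/3)·(-2) + (1/2)·2 + (1/6)·(-5) = -1/2.

(8/3, -1/2)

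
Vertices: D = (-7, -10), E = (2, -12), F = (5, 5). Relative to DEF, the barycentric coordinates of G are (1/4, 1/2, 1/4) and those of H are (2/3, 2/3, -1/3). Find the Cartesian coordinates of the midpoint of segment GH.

Barycentric coordinates of the midpoint are the average: (11/24, 7/12, -1/24).
Converting: (11/24)·D + (7/12)·E + (-1/24)·F = (-9/4, -283/24).

(-9/4, -283/24)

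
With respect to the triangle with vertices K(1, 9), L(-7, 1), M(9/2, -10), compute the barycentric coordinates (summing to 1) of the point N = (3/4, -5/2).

Signed area of the reference triangle: [KLM] = ½·(1·(1−(-10)) + (-7)·(-10−9) + (9/2)·(9−1)) = ½·(11 + 133 + 36) = 90.
[NLM] = ½·((3/4)·(1−(-10)) + (-7)·(-10−(-5/2)) + (9/2)·(-5/2−1)) = ½·(33/4 + 105/2 − 63/4) = 45/2, so the K-coordinate is (45/2)/90 = 1/4.
[KNM] = ½·(1·(-5/2−(-10)) + (3/4)·(-10−9) + (9/2)·(9−(-5/2))) = ½·(15/2 − 57/4 + 207/4) = 45/2, so the L-coordinate is 1/4.
[KLN] = ½·(1·(1−(-5/2)) + (-7)·(-5/2−9) + (3/4)·(9−1)) = ½·(7/2 + 161/2 + 6) = 45, so the M-coordinate is 1/2.
Check: 1/4 + 1/4 + 1/2 = 1.

(1/4, 1/4, 1/2)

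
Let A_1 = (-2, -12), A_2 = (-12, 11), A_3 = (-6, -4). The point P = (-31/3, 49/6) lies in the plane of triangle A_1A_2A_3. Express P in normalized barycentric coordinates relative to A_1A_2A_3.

(2/3, 7/6, -5/6)

Signed area of the reference triangle: [A_1A_2A_3] = ½·((-2)·(11−(-4)) + (-12)·(-4−(-12)) + (-6)·(-12−11)) = ½·(-30 − 96 + 138) = 6.
[PA_2A_3] = ½·((-31/3)·(11−(-4)) + (-12)·(-4−(49/6)) + (-6)·(49/6−11)) = ½·(-155 + 146 + 17) = 4, so the A_1-coordinate is 4/6 = 2/3.
[A_1PA_3] = ½·((-2)·(49/6−(-4)) + (-31/3)·(-4−(-12)) + (-6)·(-12−(49/6))) = ½·(-73/3 − 248/3 + 121) = 7, so the A_2-coordinate is 7/6.
[A_1A_2P] = ½·((-2)·(11−(49/6)) + (-12)·(49/6−(-12)) + (-31/3)·(-12−11)) = ½·(-17/3 − 242 + 713/3) = -5, so the A_3-coordinate is -5/6.
Check: 2/3 + 7/6 − 5/6 = 1.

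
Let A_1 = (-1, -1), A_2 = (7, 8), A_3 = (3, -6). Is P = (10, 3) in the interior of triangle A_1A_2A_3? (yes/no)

Barycentric coordinates of P: (-31/38, 71/76, 67/76).
The three coordinates are negative, positive, positive; a point is interior exactly when all three are positive.

no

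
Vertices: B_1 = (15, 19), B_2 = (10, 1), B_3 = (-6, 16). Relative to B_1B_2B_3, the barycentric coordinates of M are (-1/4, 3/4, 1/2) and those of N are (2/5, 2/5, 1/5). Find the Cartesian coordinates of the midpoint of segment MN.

(191/40, 38/5)

Barycentric coordinates of the midpoint are the average: (3/40, 23/40, 7/20).
Converting: (3/40)·B_1 + (23/40)·B_2 + (7/20)·B_3 = (191/40, 38/5).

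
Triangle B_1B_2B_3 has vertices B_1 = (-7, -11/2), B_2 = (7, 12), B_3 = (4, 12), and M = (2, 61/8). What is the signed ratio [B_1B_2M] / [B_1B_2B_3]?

1/2

[B_1B_2B_3] = ½·((-7)·(12−12) + 7·(12−(-11/2)) + 4·(-11/2−12)) = ½·(0 + 245/2 − 70) = 105/4.
[B_1B_2M] = ½·((-7)·(12−(61/8)) + 7·(61/8−(-11/2)) + 2·(-11/2−12)) = ½·(-245/8 + 735/8 − 35) = 105/8, so the ratio is (105/8)/(105/4) = 1/2.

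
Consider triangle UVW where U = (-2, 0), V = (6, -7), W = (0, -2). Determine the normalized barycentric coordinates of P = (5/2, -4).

Signed area of the reference triangle: [UVW] = ½·((-2)·(-7−(-2)) + 6·(-2−0) + 0·(0−(-7))) = ½·(10 − 12 + 0) = -1.
[PVW] = ½·((5/2)·(-7−(-2)) + 6·(-2−(-4)) + 0·(-4−(-7))) = ½·(-25/2 + 12 + 0) = -1/4, so the U-coordinate is (-1/4)/(-1) = 1/4.
[UPW] = ½·((-2)·(-4−(-2)) + (5/2)·(-2−0) + 0·(0−(-4))) = ½·(4 − 5 + 0) = -1/2, so the V-coordinate is 1/2.
[UVP] = ½·((-2)·(-7−(-4)) + 6·(-4−0) + (5/2)·(0−(-7))) = ½·(6 − 24 + 35/2) = -1/4, so the W-coordinate is 1/4.
Check: 1/4 + 1/2 + 1/4 = 1.

(1/4, 1/2, 1/4)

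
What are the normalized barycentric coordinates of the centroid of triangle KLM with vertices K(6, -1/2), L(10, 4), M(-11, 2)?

The centroid is the average of the vertices, so each weight is 1/3.

(1/3, 1/3, 1/3)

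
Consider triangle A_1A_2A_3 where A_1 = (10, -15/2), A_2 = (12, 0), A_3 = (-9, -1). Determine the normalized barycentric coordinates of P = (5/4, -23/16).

Signed area of the reference triangle: [A_1A_2A_3] = ½·(10·(0−(-1)) + 12·(-1−(-15/2)) + (-9)·(-15/2−0)) = ½·(10 + 78 + 135/2) = 311/4.
[PA_2A_3] = ½·((5/4)·(0−(-1)) + 12·(-1−(-23/16)) + (-9)·(-23/16−0)) = ½·(5/4 + 21/4 + 207/16) = 311/32, so the A_1-coordinate is (311/32)/(311/4) = 1/8.
[A_1PA_3] = ½·(10·(-23/16−(-1)) + (5/4)·(-1−(-15/2)) + (-9)·(-15/2−(-23/16))) = ½·(-35/8 + 65/8 + 873/16) = 933/32, so the A_2-coordinate is 3/8.
[A_1A_2P] = ½·(10·(0−(-23/16)) + 12·(-23/16−(-15/2)) + (5/4)·(-15/2−0)) = ½·(115/8 + 291/4 − 75/8) = 311/8, so the A_3-coordinate is 1/2.
Check: 1/8 + 3/8 + 1/2 = 1.

(1/8, 3/8, 1/2)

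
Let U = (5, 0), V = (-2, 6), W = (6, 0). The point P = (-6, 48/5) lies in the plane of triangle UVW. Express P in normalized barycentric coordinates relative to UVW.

(-4/5, 8/5, 1/5)

Signed area of the reference triangle: [UVW] = ½·(5·(6−0) + (-2)·(0−0) + 6·(0−6)) = ½·(30 + 0 − 36) = -3.
[PVW] = ½·((-6)·(6−0) + (-2)·(0−(48/5)) + 6·(48/5−6)) = ½·(-36 + 96/5 + 108/5) = 12/5, so the U-coordinate is (12/5)/(-3) = -4/5.
[UPW] = ½·(5·(48/5−0) + (-6)·(0−0) + 6·(0−(48/5))) = ½·(48 + 0 − 288/5) = -24/5, so the V-coordinate is 8/5.
[UVP] = ½·(5·(6−(48/5)) + (-2)·(48/5−0) + (-6)·(0−6)) = ½·(-18 − 96/5 + 36) = -3/5, so the W-coordinate is 1/5.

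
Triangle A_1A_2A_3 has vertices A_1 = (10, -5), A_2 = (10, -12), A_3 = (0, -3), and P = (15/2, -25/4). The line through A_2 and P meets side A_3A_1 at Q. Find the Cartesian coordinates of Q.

(20/3, -13/3)

Barycentric coordinates of P with respect to A_1A_2A_3: (1/2, 1/4, 1/4).
On side A_3A_1 the A_2-coordinate is zero; dropping P's A_2-weight 1/4 and renormalizing the remaining 1/4 : 1/2 gives weights 1/3, 2/3 on A_3, A_1.
Q = (1/3)·(0, -3) + (2/3)·(10, -5) = (20/3, -13/3).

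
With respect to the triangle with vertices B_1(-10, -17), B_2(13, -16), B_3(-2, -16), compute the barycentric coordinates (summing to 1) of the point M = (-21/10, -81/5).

Signed area of the reference triangle: [B_1B_2B_3] = ½·((-10)·(-16−(-16)) + 13·(-16−(-17)) + (-2)·(-17−(-16))) = ½·(0 + 13 + 2) = 15/2.
[MB_2B_3] = ½·((-21/10)·(-16−(-16)) + 13·(-16−(-81/5)) + (-2)·(-81/5−(-16))) = ½·(0 + 13/5 + 2/5) = 3/2, so the B_1-coordinate is (3/2)/(15/2) = 1/5.
[B_1MB_3] = ½·((-10)·(-81/5−(-16)) + (-21/10)·(-16−(-17)) + (-2)·(-17−(-81/5))) = ½·(2 − 21/10 + 8/5) = 3/4, so the B_2-coordinate is 1/10.
[B_1B_2M] = ½·((-10)·(-16−(-81/5)) + 13·(-81/5−(-17)) + (-21/10)·(-17−(-16))) = ½·(-2 + 52/5 + 21/10) = 21/4, so the B_3-coordinate is 7/10.

(1/5, 1/10, 7/10)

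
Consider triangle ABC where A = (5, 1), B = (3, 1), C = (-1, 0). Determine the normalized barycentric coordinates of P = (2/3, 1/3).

Signed area of the reference triangle: [ABC] = ½·(5·(1−0) + 3·(0−1) + (-1)·(1−1)) = ½·(5 − 3 + 0) = 1.
[PBC] = ½·((2/3)·(1−0) + 3·(0−(1/3)) + (-1)·(1/3−1)) = ½·(2/3 − 1 + 2/3) = 1/6, so the A-coordinate is (1/6)/1 = 1/6.
[APC] = ½·(5·(1/3−0) + (2/3)·(0−1) + (-1)·(1−(1/3))) = ½·(5/3 − 2/3 − 2/3) = 1/6, so the B-coordinate is 1/6.
[ABP] = ½·(5·(1−(1/3)) + 3·(1/3−1) + (2/3)·(1−1)) = ½·(10/3 − 2 + 0) = 2/3, so the C-coordinate is 2/3.
Check: 1/6 + 1/6 + 2/3 = 1.

(1/6, 1/6, 2/3)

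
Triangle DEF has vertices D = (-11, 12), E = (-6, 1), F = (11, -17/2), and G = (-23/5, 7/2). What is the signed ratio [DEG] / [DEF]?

1/5

[DEF] = ½·((-11)·(1−(-17/2)) + (-6)·(-17/2−12) + 11·(12−1)) = ½·(-209/2 + 123 + 121) = 279/4.
[DEG] = ½·((-11)·(1−(7/2)) + (-6)·(7/2−12) + (-23/5)·(12−1)) = ½·(55/2 + 51 − 253/5) = 279/20, so the ratio is (279/20)/(279/4) = 1/5.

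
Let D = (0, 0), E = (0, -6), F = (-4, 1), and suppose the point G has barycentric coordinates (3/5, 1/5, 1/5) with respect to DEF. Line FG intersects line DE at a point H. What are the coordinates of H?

(0, -3/2)

Line FG meets DE where the F-coordinate vanishes; zeroing G's F-weight and renormalizing leaves D, E-weights 3/5 : 1/5 → (3/4, 1/4).
So H = (3/4)·D + (1/4)·E = (0, -3/2).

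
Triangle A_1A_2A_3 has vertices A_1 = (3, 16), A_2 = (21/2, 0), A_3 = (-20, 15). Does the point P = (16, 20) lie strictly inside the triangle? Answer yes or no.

Barycentric coordinates of P: (1385/751, -158/751, -476/751).
The three coordinates are positive, negative, negative; a point is interior exactly when all three are positive.

no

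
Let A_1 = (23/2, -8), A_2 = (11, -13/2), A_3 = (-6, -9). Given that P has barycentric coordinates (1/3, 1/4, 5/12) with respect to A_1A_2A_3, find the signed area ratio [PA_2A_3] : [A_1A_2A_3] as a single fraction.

1/3

The signed ratio [PA_2A_3]/[A_1A_2A_3] equals the barycentric coordinate of P at vertex A_1, which is 1/3.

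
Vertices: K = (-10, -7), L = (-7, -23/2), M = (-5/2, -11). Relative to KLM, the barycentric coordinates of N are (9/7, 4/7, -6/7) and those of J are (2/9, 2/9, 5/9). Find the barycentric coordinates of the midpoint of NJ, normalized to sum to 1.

Since both coordinate triples sum to 1, the midpoint's barycentrics are the componentwise average.
(9/7+2/9)/2 = 95/126; similarly 25/63 and -19/126.

(95/126, 25/63, -19/126)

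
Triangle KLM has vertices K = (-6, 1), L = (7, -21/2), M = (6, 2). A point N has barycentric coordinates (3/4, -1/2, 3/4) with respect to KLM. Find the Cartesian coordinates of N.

N = (3/4)·K + (-1/2)·L + (3/4)·M.
x-coordinate: (3/4)·(-6) + (-1/2)·7 + (3/4)·6 = -7/2.
y-coordinate: (3/4)·1 + (-1/2)·(-21/2) + (3/4)·2 = 15/2.

(-7/2, 15/2)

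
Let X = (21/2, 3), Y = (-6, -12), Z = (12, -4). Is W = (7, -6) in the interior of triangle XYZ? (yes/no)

yes

Barycentric coordinates of W: (2/69, 19/69, 16/23).
The three coordinates are positive, positive, positive; a point is interior exactly when all three are positive.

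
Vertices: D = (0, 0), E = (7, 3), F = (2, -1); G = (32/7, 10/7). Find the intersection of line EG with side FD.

(4/3, -2/3)

Barycentric coordinates of G with respect to DEF: (1/7, 4/7, 2/7).
On side FD the E-coordinate is zero; dropping G's E-weight 4/7 and renormalizing the remaining 2/7 : 1/7 gives weights 2/3, 1/3 on F, D.
H = (2/3)·(2, -1) + (1/3)·(0, 0) = (4/3, -2/3).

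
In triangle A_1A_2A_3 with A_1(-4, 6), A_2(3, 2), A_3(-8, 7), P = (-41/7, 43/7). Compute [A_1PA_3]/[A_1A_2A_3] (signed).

1/7

[A_1A_2A_3] = ½·((-4)·(2−7) + 3·(7−6) + (-8)·(6−2)) = ½·(20 + 3 − 32) = -9/2.
[A_1PA_3] = ½·((-4)·(43/7−7) + (-41/7)·(7−6) + (-8)·(6−(43/7))) = ½·(24/7 − 41/7 + 8/7) = -9/14, so the ratio is (-9/14)/(-9/2) = 1/7.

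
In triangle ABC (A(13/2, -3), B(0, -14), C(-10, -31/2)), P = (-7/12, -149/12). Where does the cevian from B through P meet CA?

Barycentric coordinates of P with respect to ABC: (1/6, 2/3, 1/6).
On side CA the B-coordinate is zero; dropping P's B-weight 2/3 and renormalizing the remaining 1/6 : 1/6 gives weights 1/2, 1/2 on C, A.
Q = (1/2)·(-10, -31/2) + (1/2)·(13/2, -3) = (-7/4, -37/4).

(-7/4, -37/4)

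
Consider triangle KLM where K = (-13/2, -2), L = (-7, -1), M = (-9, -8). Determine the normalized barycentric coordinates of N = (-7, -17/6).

Signed area of the reference triangle: [KLM] = ½·((-13/2)·(-1−(-8)) + (-7)·(-8−(-2)) + (-9)·(-2−(-1))) = ½·(-91/2 + 42 + 9) = 11/4.
[NLM] = ½·((-7)·(-1−(-8)) + (-7)·(-8−(-17/6)) + (-9)·(-17/6−(-1))) = ½·(-49 + 217/6 + 33/2) = 11/6, so the K-coordinate is (11/6)/(11/4) = 2/3.
[KNM] = ½·((-13/2)·(-17/6−(-8)) + (-7)·(-8−(-2)) + (-9)·(-2−(-17/6))) = ½·(-403/12 + 42 − 15/2) = 11/24, so the L-coordinate is 1/6.
[KLN] = ½·((-13/2)·(-1−(-17/6)) + (-7)·(-17/6−(-2)) + (-7)·(-2−(-1))) = ½·(-143/12 + 35/6 + 7) = 11/24, so the M-coordinate is 1/6.

(2/3, 1/6, 1/6)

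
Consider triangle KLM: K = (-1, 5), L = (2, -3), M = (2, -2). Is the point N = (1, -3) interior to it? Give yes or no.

no

Barycentric coordinates of N: (1/3, 10/3, -8/3).
The three coordinates are positive, positive, negative; a point is interior exactly when all three are positive.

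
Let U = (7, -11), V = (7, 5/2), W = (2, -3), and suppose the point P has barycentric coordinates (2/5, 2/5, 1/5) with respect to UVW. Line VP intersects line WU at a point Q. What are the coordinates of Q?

(16/3, -25/3)

Line VP meets WU where the V-coordinate vanishes; zeroing P's V-weight and renormalizing leaves W, U-weights 1/5 : 2/5 → (1/3, 2/3).
So Q = (1/3)·W + (2/3)·U = (16/3, -25/3).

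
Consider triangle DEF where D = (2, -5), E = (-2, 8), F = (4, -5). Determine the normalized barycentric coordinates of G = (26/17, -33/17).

(9/17, 4/17, 4/17)

Signed area of the reference triangle: [DEF] = ½·(2·(8−(-5)) + (-2)·(-5−(-5)) + 4·(-5−8)) = ½·(26 + 0 − 52) = -13.
[GEF] = ½·((26/17)·(8−(-5)) + (-2)·(-5−(-33/17)) + 4·(-33/17−8)) = ½·(338/17 + 104/17 − 676/17) = -117/17, so the D-coordinate is (-117/17)/(-13) = 9/17.
[DGF] = ½·(2·(-33/17−(-5)) + (26/17)·(-5−(-5)) + 4·(-5−(-33/17))) = ½·(104/17 + 0 − 208/17) = -52/17, so the E-coordinate is 4/17.
[DEG] = ½·(2·(8−(-33/17)) + (-2)·(-33/17−(-5)) + (26/17)·(-5−8)) = ½·(338/17 − 104/17 − 338/17) = -52/17, so the F-coordinate is 4/17.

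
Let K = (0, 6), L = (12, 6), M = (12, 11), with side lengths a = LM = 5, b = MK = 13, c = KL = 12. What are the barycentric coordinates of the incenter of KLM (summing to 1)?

(1/6, 13/30, 2/5)

The incenter has barycentric coordinates proportional to the opposite side lengths: (5 : 13 : 12).
Normalizing by 5+13+12 = 30 gives (1/6, 13/30, 2/5).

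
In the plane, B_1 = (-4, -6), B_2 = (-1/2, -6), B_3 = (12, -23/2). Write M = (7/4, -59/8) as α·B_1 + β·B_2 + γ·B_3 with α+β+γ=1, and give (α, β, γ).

(1/4, 1/2, 1/4)

Signed area of the reference triangle: [B_1B_2B_3] = ½·((-4)·(-6−(-23/2)) + (-1/2)·(-23/2−(-6)) + 12·(-6−(-6))) = ½·(-22 + 11/4 + 0) = -77/8.
[MB_2B_3] = ½·((7/4)·(-6−(-23/2)) + (-1/2)·(-23/2−(-59/8)) + 12·(-59/8−(-6))) = ½·(77/8 + 33/16 − 33/2) = -77/32, so the B_1-coordinate is (-77/32)/(-77/8) = 1/4.
[B_1MB_3] = ½·((-4)·(-59/8−(-23/2)) + (7/4)·(-23/2−(-6)) + 12·(-6−(-59/8))) = ½·(-33/2 − 77/8 + 33/2) = -77/16, so the B_2-coordinate is 1/2.
[B_1B_2M] = ½·((-4)·(-6−(-59/8)) + (-1/2)·(-59/8−(-6)) + (7/4)·(-6−(-6))) = ½·(-11/2 + 11/16 + 0) = -77/32, so the B_3-coordinate is 1/4.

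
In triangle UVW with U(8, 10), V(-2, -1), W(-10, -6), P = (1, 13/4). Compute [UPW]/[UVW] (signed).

[UVW] = ½·(8·(-1−(-6)) + (-2)·(-6−10) + (-10)·(10−(-1))) = ½·(40 + 32 − 110) = -19.
[UPW] = ½·(8·(13/4−(-6)) + 1·(-6−10) + (-10)·(10−(13/4))) = ½·(74 − 16 − 135/2) = -19/4, so the ratio is (-19/4)/(-19) = 1/4.

1/4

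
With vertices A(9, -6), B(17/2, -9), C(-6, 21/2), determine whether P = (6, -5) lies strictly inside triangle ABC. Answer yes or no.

yes

Barycentric coordinates of P: (37/213, 46/71, 38/213).
The three coordinates are positive, positive, positive; a point is interior exactly when all three are positive.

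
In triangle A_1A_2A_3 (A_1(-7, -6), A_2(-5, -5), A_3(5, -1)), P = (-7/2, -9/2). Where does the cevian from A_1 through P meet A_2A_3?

(0, -3)

Barycentric coordinates of P with respect to A_1A_2A_3: (1/2, 1/4, 1/4).
On side A_2A_3 the A_1-coordinate is zero; dropping P's A_1-weight 1/2 and renormalizing the remaining 1/4 : 1/4 gives weights 1/2, 1/2 on A_2, A_3.
Q = (1/2)·(-5, -5) + (1/2)·(5, -1) = (0, -3).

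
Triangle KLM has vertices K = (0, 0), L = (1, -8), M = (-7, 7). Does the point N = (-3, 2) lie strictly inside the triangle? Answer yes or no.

yes

Barycentric coordinates of N: (20/49, 1/7, 22/49).
The three coordinates are positive, positive, positive; a point is interior exactly when all three are positive.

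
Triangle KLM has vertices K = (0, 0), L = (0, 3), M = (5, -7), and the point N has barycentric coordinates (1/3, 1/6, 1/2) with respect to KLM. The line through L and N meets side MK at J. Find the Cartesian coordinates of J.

(3, -21/5)

Line LN meets MK where the L-coordinate vanishes; zeroing N's L-weight and renormalizing leaves M, K-weights 1/2 : 1/3 → (3/5, 2/5).
So J = (3/5)·M + (2/5)·K = (3, -21/5).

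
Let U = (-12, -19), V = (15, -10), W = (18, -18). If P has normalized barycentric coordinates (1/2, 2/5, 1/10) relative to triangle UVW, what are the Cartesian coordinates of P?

(9/5, -153/10)

P = (1/2)·U + (2/5)·V + (1/10)·W.
x-coordinate: (1/2)·(-12) + (2/5)·15 + (1/10)·18 = 9/5.
y-coordinate: (1/2)·(-19) + (2/5)·(-10) + (1/10)·(-18) = -153/10.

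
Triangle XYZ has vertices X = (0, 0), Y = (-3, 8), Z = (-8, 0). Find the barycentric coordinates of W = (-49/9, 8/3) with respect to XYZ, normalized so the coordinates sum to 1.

Signed area of the reference triangle: [XYZ] = ½·(0·(8−0) + (-3)·(0−0) + (-8)·(0−8)) = ½·(0 + 0 + 64) = 32.
[WYZ] = ½·((-49/9)·(8−0) + (-3)·(0−(8/3)) + (-8)·(8/3−8)) = ½·(-392/9 + 8 + 128/3) = 32/9, so the X-coordinate is (32/9)/32 = 1/9.
[XWZ] = ½·(0·(8/3−0) + (-49/9)·(0−0) + (-8)·(0−(8/3))) = ½·(0 + 0 + 64/3) = 32/3, so the Y-coordinate is 1/3.
[XYW] = ½·(0·(8−(8/3)) + (-3)·(8/3−0) + (-49/9)·(0−8)) = ½·(0 − 8 + 392/9) = 160/9, so the Z-coordinate is 5/9.

(1/9, 1/3, 5/9)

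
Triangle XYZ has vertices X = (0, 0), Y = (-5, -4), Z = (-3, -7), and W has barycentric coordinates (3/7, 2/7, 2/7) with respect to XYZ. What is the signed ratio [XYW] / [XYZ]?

The signed ratio [XYW]/[XYZ] equals the barycentric coordinate of W at vertex Z, which is 2/7.

2/7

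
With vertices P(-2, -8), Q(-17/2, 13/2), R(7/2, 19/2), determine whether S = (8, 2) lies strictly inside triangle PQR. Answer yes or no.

Barycentric coordinates of S: (23/43, -80/129, 140/129).
The three coordinates are positive, negative, positive; a point is interior exactly when all three are positive.

no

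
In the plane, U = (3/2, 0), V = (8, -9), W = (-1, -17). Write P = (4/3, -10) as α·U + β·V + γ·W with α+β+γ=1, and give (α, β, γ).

(1/3, 1/6, 1/2)

Signed area of the reference triangle: [UVW] = ½·((3/2)·(-9−(-17)) + 8·(-17−0) + (-1)·(0−(-9))) = ½·(12 − 136 − 9) = -133/2.
[PVW] = ½·((4/3)·(-9−(-17)) + 8·(-17−(-10)) + (-1)·(-10−(-9))) = ½·(32/3 − 56 + 1) = -133/6, so the U-coordinate is (-133/6)/(-133/2) = 1/3.
[UPW] = ½·((3/2)·(-10−(-17)) + (4/3)·(-17−0) + (-1)·(0−(-10))) = ½·(21/2 − 68/3 − 10) = -133/12, so the V-coordinate is 1/6.
[UVP] = ½·((3/2)·(-9−(-10)) + 8·(-10−0) + (4/3)·(0−(-9))) = ½·(3/2 − 80 + 12) = -133/4, so the W-coordinate is 1/2.
Check: 1/3 + 1/6 + 1/2 = 1.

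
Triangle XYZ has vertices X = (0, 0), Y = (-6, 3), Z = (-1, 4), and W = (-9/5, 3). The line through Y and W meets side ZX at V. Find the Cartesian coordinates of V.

(-3/4, 3)

Barycentric coordinates of W with respect to XYZ: (1/5, 1/5, 3/5).
On side ZX the Y-coordinate is zero; dropping W's Y-weight 1/5 and renormalizing the remaining 3/5 : 1/5 gives weights 3/4, 1/4 on Z, X.
V = (3/4)·(-1, 4) + (1/4)·(0, 0) = (-3/4, 3).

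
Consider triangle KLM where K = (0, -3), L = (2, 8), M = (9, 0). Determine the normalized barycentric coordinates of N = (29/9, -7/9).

Signed area of the reference triangle: [KLM] = ½·(0·(8−0) + 2·(0−(-3)) + 9·(-3−8)) = ½·(0 + 6 − 99) = -93/2.
[NLM] = ½·((29/9)·(8−0) + 2·(0−(-7/9)) + 9·(-7/9−8)) = ½·(232/9 + 14/9 − 79) = -155/6, so the K-coordinate is (-155/6)/(-93/2) = 5/9.
[KNM] = ½·(0·(-7/9−0) + (29/9)·(0−(-3)) + 9·(-3−(-7/9))) = ½·(0 + 29/3 − 20) = -31/6, so the L-coordinate is 1/9.
[KLN] = ½·(0·(8−(-7/9)) + 2·(-7/9−(-3)) + (29/9)·(-3−8)) = ½·(0 + 40/9 − 319/9) = -31/2, so the M-coordinate is 1/3.

(5/9, 1/9, 1/3)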